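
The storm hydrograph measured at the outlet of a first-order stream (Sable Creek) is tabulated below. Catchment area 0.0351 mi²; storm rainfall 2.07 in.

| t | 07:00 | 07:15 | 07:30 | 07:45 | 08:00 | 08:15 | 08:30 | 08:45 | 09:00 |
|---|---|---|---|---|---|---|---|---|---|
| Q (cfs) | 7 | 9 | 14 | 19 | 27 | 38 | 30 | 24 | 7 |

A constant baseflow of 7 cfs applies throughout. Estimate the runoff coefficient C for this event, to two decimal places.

ΣQ_DR = 112.0 cfs; V = ΣQ_DR·Δt = 1.008 × 10^5 ft³.
Runoff depth d = V / A = 1.236 in.
C = d / P = 1.236 / 2.07 = 0.60.

C ≈ 0.60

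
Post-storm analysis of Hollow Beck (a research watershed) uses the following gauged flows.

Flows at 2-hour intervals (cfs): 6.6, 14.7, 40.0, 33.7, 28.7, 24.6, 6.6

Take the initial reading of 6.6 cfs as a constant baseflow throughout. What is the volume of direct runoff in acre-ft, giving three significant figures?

V ≈ 18.0 acre-ft

Direct-runoff ordinates (Q − Q_b): 0.0, 8.1, 33.4, 27.1, 22.1, 18.0, 0.0 cfs.
ΣQ_DR = 108.7 cfs.
With Δt = 2 h = 7200 s, V = ΣQ_DR · Δt = 108.7 × 7200 = 7.83 × 10^5 ft³ = 18.0 acre-ft.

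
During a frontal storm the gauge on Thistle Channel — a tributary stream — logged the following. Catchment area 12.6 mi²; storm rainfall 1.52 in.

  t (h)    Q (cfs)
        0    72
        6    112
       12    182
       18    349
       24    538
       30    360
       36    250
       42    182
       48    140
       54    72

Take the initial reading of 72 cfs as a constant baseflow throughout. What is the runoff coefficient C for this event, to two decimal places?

ΣQ_DR = 1537 cfs; V = ΣQ_DR·Δt = 3.320 × 10^7 ft³.
Runoff depth d = V / A = 1.134 in.
C = d / P = 1.134 / 1.52 = 0.75.

C ≈ 0.75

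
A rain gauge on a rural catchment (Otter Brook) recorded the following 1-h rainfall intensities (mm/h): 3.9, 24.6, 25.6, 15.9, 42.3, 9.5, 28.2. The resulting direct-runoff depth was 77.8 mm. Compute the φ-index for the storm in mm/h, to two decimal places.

φ ≈ 11.76 mm/h

Only the 5 blocks with intensity above φ contribute runoff: 24.6, 25.6, 15.9, 42.3, 28.2 mm/h.
Σ(I−φ)·Δt = d  ⇒  (24.6+25.6+15.9+42.3+28.2 − 5φ)·1 = 77.8
φ = (136.6 − 77.8/1) / 5 = 11.76 mm/h.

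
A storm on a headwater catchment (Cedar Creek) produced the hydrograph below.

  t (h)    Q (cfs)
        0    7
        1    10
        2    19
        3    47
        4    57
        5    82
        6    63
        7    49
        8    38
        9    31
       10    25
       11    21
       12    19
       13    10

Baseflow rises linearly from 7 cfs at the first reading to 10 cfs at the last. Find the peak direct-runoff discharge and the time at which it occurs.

Subtracting baseflow gives direct-runoff ordinates: 0.00, 2.77, 11.54, 39.31, 49.08, 73.85, 54.62, 40.38, 29.15, 21.92, 15.69, 11.46, 9.23, 0.00 cfs.
The maximum is 73.85 cfs, occurring at the reading for t = 5 h.

Q_p = 73.85 cfs at t = 5 h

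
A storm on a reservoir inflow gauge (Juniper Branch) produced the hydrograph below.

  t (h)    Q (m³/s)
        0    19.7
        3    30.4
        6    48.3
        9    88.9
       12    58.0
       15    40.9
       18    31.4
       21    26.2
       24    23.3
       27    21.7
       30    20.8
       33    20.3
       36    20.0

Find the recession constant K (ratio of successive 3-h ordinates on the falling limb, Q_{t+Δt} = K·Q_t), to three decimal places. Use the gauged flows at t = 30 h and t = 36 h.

Using the recession-limb readings at t = 30 h and t = 36 h: Q falls from 20.8 to 20.0 m³/s over 2 intervals.
K = (Q₂/Q₁)^(1/2) = (20.0/20.8)^(1/2) = 0.981.

K ≈ 0.981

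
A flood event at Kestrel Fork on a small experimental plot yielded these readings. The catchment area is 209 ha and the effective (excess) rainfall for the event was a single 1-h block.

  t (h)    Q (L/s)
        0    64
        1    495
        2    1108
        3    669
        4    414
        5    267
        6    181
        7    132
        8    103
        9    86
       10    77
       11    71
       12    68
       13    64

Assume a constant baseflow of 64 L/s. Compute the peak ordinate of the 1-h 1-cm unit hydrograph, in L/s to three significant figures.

Direct runoff: 0.0, 431.0, 1044.0, 605.0, 350.0, 203.0, 117.0, 68.0, 39.0, 22.0, 13.0, 7.0, 4.0, 0.0 L/s; ΣQ_DR = 2903 L/s, peak = 1044.0 L/s.
Runoff depth d = ΣQ_DR·Δt / A = 2903 × 3600 / (209 ha) = 5.000 mm.
The 1-cm UH is the DRH scaled by (10 mm)/d, so U_p = 1044.0 × 10/5.000 = 2090 L/s.

U_p ≈ 2090 L/s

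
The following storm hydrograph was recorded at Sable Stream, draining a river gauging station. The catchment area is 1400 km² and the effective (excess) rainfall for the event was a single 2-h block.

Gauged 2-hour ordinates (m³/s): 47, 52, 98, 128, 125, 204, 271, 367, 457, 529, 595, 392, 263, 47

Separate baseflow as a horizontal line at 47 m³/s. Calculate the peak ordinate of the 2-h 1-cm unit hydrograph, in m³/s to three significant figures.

U_p ≈ 365 m³/s

Direct runoff: 0.0, 5.0, 51.0, 81.0, 78.0, 157.0, 224.0, 320.0, 410.0, 482.0, 548.0, 345.0, 216.0, 0.0 m³/s; ΣQ_DR = 2917 m³/s, peak = 548.0 m³/s.
Runoff depth d = ΣQ_DR·Δt / A = 2917 × 7200 / (1400 km²) = 15.00 mm.
The 1-cm UH is the DRH scaled by (10 mm)/d, so U_p = 548.0 × 10/15.00 = 365 m³/s.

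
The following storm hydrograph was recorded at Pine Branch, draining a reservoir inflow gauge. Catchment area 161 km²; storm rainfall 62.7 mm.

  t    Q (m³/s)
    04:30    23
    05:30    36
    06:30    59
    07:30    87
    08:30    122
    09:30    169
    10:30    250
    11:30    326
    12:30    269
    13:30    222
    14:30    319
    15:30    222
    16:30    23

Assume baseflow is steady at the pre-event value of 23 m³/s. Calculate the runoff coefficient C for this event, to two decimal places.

ΣQ_DR = 1828 m³/s; V = ΣQ_DR·Δt = 6.581 × 10^6 m³.
Runoff depth d = V / A = 40.87 mm.
C = d / P = 40.87 / 62.7 = 0.65.

C ≈ 0.65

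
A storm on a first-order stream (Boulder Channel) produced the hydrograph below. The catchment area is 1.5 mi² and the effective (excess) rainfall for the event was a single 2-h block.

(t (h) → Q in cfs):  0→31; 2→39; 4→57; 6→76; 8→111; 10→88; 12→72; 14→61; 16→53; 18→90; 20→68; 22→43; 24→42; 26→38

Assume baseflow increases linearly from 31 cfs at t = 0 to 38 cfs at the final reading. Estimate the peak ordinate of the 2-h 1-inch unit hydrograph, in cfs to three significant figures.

Direct runoff: 0.00, 7.46, 24.92, 43.38, 77.85, 54.31, 37.77, 26.23, 17.69, 54.15, 31.62, 6.08, 4.54, 0.00 cfs; ΣQ_DR = 386.0 cfs, peak = 77.85 cfs.
Runoff depth d = ΣQ_DR·Δt / A = 386.0 × 7200 / (1.5 mi²) = 0.7975 in.
The 1-inch UH is the DRH scaled by (1 in)/d, so U_p = 77.85 × 1/0.7975 = 97.6 cfs.

U_p ≈ 97.6 cfs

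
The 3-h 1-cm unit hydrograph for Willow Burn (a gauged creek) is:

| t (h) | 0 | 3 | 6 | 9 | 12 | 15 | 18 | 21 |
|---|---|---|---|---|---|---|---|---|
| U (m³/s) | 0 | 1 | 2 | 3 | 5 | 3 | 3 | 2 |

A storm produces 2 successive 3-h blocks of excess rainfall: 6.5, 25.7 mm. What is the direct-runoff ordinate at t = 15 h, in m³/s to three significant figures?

By discrete convolution, Q_j = Σ (P_i / 10 mm) · U_{j−i}.
At t = 15 h (j=5): Q = (6.5/10)·3 + (25.7/10)·5 = 14.8 m³/s.

Q ≈ 14.8 m³/s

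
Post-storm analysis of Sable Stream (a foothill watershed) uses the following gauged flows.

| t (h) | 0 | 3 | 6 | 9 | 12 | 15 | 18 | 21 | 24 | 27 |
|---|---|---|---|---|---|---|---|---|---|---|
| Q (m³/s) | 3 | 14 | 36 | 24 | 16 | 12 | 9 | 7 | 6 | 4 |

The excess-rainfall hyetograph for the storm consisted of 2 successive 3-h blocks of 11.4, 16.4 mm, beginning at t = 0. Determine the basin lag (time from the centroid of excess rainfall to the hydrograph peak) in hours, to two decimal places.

Centroid of excess rainfall: t_c = Σ P_i·t̄_i / ΣP_i = 3.2698 h (block centres at 1.5, 4.5 h).
Hydrograph peak occurs at t = 6 h, so basin lag t_L = 6 − 3.2698 = 2.73 h.

t_L ≈ 2.73 h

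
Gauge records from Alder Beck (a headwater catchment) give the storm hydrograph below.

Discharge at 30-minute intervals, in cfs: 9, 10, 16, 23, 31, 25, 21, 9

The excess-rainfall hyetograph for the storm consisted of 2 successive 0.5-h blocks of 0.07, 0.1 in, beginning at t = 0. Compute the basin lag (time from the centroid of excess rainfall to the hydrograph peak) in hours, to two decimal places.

Centroid of excess rainfall: t_c = Σ P_i·t̄_i / ΣP_i = 0.5441 h (block centres at 0.25, 0.75 h).
Hydrograph peak occurs at t = 2 h, so basin lag t_L = 2 − 0.5441 = 1.46 h.

t_L ≈ 1.46 h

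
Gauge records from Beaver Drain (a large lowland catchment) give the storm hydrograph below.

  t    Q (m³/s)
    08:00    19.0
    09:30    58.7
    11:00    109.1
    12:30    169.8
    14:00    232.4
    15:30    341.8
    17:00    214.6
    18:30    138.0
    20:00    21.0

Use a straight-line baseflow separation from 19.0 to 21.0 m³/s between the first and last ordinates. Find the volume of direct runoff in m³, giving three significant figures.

V ≈ 6.07 × 10^6 m³

Direct-runoff ordinates (Q − Q_b): 0.00, 39.45, 89.60, 150.05, 212.40, 321.55, 194.10, 117.25, 0.00 m³/s.
ΣQ_DR = 1124 m³/s.
With Δt = 1.5 h = 5400 s, V = ΣQ_DR · Δt = 1124 × 5400 = 6.07 × 10^6 m³.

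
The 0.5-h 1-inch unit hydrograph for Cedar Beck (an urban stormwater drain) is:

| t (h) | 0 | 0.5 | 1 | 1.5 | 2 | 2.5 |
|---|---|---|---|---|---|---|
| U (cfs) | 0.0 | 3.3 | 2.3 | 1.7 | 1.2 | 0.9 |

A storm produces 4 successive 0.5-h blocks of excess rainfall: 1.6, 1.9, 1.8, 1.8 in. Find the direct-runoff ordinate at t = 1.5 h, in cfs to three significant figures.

Q ≈ 13.0 cfs

By discrete convolution, Q_j = Σ (P_i / 1 in) · U_{j−i}.
At t = 1.5 h (j=3): Q = (1.6/1)·1.7 + (1.9/1)·2.3 + (1.8/1)·3.3 + (1.8/1)·0.0 = 13.0 cfs.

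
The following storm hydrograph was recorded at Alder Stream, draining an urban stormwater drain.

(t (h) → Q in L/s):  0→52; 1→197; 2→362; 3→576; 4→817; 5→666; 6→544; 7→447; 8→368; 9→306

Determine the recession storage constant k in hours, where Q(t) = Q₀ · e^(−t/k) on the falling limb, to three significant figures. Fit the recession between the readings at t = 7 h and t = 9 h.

k ≈ 5.28 h

On the falling limb, Q drops from 447 to 306 L/s between t = 7 h and t = 9 h (Δt = 2 h).
k = −Δt / ln(Q₂/Q₁) = −2 / ln(306/447) = 5.28 h.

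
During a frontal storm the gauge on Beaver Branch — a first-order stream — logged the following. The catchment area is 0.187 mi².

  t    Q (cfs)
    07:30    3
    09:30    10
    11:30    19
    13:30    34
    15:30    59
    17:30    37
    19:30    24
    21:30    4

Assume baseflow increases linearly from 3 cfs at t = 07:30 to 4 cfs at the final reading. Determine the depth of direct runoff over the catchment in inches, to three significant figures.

Direct runoff: 0.00, 6.86, 15.71, 30.57, 55.43, 33.29, 20.14, 0.00 cfs; ΣQ_DR = 162.0 cfs.
V = ΣQ_DR · Δt = 162.0 × 7200 s = 1.166 × 10^6 ft³.
Over A = 0.187 mi², depth = V / A = 2.68 in.

d ≈ 2.68 in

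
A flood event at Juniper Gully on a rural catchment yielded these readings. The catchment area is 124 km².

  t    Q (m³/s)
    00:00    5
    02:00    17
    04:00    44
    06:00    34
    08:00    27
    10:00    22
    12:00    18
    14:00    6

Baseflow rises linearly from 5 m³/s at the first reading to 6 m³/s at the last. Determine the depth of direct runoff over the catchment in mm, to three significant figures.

d ≈ 7.49 mm

Direct runoff: 0.00, 11.86, 38.71, 28.57, 21.43, 16.29, 12.14, 0.00 m³/s; ΣQ_DR = 129.0 m³/s.
V = ΣQ_DR · Δt = 129.0 × 7200 s = 9.288 × 10^5 m³.
Over A = 124 km², depth = V / A = 7.49 mm.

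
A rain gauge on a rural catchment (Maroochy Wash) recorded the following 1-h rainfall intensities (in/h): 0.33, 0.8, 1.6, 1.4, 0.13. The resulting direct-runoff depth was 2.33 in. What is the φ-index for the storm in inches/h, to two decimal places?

φ ≈ 0.49 in/h

Only the 3 blocks with intensity above φ contribute runoff: 0.8, 1.6, 1.4 in/h.
Σ(I−φ)·Δt = d  ⇒  (0.8+1.6+1.4 − 3φ)·1 = 2.33
φ = (3.800 − 2.33/1) / 3 = 0.49 in/h.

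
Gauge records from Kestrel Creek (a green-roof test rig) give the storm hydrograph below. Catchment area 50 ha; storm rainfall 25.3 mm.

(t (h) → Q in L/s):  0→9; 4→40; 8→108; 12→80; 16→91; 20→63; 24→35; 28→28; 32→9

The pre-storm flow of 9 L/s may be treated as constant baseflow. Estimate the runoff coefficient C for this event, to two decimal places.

C ≈ 0.43

ΣQ_DR = 382.0 L/s; V = ΣQ_DR·Δt = 5.501 × 10^6 L.
Runoff depth d = V / A = 11.00 mm.
C = d / P = 11.00 / 25.3 = 0.43.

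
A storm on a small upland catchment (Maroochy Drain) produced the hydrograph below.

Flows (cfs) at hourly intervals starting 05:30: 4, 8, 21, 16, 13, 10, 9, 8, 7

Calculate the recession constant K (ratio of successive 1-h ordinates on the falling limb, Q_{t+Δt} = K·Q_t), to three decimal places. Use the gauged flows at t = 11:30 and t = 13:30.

K ≈ 0.882

Using the recession-limb readings at t = 11:30 and t = 13:30: Q falls from 9 to 7 cfs over 2 intervals.
K = (Q₂/Q₁)^(1/2) = (7/9)^(1/2) = 0.882.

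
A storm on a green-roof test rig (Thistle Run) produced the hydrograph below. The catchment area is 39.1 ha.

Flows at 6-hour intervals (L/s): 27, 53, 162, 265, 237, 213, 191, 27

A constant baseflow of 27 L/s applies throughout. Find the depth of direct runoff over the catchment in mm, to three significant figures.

d ≈ 53.0 mm

Direct runoff: 0.0, 26.0, 135.0, 238.0, 210.0, 186.0, 164.0, 0.0 L/s; ΣQ_DR = 959.0 L/s.
V = ΣQ_DR · Δt = 959.0 × 21600 s = 2.071 × 10^7 L.
Over A = 39.1 ha, depth = V / A = 53.0 mm.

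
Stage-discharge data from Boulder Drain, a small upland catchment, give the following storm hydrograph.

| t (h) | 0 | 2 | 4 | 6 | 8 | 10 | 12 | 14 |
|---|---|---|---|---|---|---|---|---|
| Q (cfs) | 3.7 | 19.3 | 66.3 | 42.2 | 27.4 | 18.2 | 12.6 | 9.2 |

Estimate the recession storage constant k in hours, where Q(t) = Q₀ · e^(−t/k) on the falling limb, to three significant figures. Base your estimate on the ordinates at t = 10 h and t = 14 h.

k ≈ 5.86 h

On the falling limb, Q drops from 18.2 to 9.2 cfs between t = 10 h and t = 14 h (Δt = 4 h).
k = −Δt / ln(Q₂/Q₁) = −4 / ln(9.2/18.2) = 5.86 h.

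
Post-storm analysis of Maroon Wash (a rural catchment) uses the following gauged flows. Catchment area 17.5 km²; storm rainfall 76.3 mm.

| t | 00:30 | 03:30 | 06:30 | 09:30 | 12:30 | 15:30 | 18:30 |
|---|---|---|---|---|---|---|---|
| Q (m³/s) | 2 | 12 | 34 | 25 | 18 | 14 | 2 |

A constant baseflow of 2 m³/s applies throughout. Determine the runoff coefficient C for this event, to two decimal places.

ΣQ_DR = 93.00 m³/s; V = ΣQ_DR·Δt = 1.004 × 10^6 m³.
Runoff depth d = V / A = 57.39 mm.
C = d / P = 57.39 / 76.3 = 0.75.

C ≈ 0.75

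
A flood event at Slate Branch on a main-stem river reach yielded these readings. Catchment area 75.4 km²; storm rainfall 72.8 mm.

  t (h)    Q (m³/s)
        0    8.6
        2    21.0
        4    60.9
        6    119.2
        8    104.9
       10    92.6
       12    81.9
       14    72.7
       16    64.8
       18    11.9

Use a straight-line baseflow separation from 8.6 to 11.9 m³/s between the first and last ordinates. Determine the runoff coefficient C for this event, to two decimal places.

ΣQ_DR = 536.0 m³/s; V = ΣQ_DR·Δt = 3.859 × 10^6 m³.
Runoff depth d = V / A = 51.18 mm.
C = d / P = 51.18 / 72.8 = 0.70.

C ≈ 0.70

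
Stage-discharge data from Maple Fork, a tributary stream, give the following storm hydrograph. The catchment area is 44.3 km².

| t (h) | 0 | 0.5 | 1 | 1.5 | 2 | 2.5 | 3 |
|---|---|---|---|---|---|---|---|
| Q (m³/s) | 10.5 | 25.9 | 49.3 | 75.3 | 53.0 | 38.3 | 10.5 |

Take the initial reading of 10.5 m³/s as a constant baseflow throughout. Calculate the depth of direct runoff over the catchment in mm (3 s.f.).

Direct runoff: 0.0, 15.4, 38.8, 64.8, 42.5, 27.8, 0.0 m³/s; ΣQ_DR = 189.3 m³/s.
V = ΣQ_DR · Δt = 189.3 × 1800 s = 3.407 × 10^5 m³.
Over A = 44.3 km², depth = V / A = 7.69 mm.

d ≈ 7.69 mm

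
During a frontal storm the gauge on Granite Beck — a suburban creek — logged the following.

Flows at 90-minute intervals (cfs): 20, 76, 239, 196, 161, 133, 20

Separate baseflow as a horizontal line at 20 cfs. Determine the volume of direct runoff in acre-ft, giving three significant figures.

Direct-runoff ordinates (Q − Q_b): 0.0, 56.0, 219.0, 176.0, 141.0, 113.0, 0.0 cfs.
ΣQ_DR = 705.0 cfs.
With Δt = 1.5 h = 5400 s, V = ΣQ_DR · Δt = 705.0 × 5400 = 3.81 × 10^6 ft³ = 87.4 acre-ft.

V ≈ 87.4 acre-ft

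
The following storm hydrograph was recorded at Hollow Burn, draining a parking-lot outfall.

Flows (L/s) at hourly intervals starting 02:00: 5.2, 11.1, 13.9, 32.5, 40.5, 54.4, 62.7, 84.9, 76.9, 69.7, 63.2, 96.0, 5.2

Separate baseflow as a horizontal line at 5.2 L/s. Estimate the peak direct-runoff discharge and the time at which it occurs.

Q_p = 90.8 L/s at t = 13:00

Subtracting baseflow gives direct-runoff ordinates: 0.0, 5.9, 8.7, 27.3, 35.3, 49.2, 57.5, 79.7, 71.7, 64.5, 58.0, 90.8, 0.0 L/s.
The maximum is 90.8 L/s, occurring at the reading for t = 13:00.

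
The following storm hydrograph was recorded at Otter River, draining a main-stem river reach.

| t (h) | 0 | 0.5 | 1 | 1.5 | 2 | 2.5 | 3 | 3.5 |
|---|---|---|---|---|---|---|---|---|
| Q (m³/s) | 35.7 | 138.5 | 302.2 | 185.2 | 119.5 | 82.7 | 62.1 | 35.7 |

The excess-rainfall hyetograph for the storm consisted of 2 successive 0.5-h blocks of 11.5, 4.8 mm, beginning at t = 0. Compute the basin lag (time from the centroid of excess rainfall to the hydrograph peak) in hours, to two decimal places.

t_L ≈ 0.60 h

Centroid of excess rainfall: t_c = Σ P_i·t̄_i / ΣP_i = 0.3972 h (block centres at 0.25, 0.75 h).
Hydrograph peak occurs at t = 1 h, so basin lag t_L = 1 − 0.3972 = 0.60 h.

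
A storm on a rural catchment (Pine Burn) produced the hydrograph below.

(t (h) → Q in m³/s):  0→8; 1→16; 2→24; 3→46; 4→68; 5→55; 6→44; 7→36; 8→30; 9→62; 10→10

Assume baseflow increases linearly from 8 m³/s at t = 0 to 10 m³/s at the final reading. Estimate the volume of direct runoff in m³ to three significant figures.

Direct-runoff ordinates (Q − Q_b): 0.00, 7.80, 15.60, 37.40, 59.20, 46.00, 34.80, 26.60, 20.40, 52.20, 0.00 m³/s.
ΣQ_DR = 300.0 m³/s.
With Δt = 1 h = 3600 s, V = ΣQ_DR · Δt = 300.0 × 3600 = 1.08 × 10^6 m³.

V ≈ 1.08 × 10^6 m³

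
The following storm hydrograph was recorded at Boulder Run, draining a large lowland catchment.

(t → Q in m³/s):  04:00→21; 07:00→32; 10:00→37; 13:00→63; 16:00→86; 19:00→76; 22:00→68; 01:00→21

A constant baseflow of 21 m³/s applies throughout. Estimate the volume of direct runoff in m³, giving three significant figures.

V ≈ 2.55 × 10^6 m³

Direct-runoff ordinates (Q − Q_b): 0.0, 11.0, 16.0, 42.0, 65.0, 55.0, 47.0, 0.0 m³/s.
ΣQ_DR = 236.0 m³/s.
With Δt = 3 h = 10800 s, V = ΣQ_DR · Δt = 236.0 × 10800 = 2.55 × 10^6 m³.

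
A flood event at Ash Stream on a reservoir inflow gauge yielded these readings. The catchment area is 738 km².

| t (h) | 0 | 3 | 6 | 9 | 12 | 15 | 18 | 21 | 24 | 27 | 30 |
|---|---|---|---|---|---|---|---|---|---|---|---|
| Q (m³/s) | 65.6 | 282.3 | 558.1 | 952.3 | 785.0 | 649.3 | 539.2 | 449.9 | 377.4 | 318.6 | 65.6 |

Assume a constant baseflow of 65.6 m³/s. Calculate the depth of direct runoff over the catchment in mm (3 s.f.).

Direct runoff: 0.0, 216.7, 492.5, 886.7, 719.4, 583.7, 473.6, 384.3, 311.8, 253.0, 0.0 m³/s; ΣQ_DR = 4322 m³/s.
V = ΣQ_DR · Δt = 4322 × 10800 s = 4.667 × 10^7 m³.
Over A = 738 km², depth = V / A = 63.2 mm.

d ≈ 63.2 mm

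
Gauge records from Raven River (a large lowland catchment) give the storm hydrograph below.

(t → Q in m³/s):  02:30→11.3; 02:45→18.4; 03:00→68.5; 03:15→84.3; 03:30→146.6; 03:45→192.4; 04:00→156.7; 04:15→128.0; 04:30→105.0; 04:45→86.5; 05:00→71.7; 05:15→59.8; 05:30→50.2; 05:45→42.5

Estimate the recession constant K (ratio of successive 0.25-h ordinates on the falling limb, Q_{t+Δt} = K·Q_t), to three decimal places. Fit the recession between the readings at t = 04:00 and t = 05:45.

Using the recession-limb readings at t = 04:00 and t = 05:45: Q falls from 156.7 to 42.5 m³/s over 7 intervals.
K = (Q₂/Q₁)^(1/7) = (42.5/156.7)^(1/7) = 0.830.

K ≈ 0.830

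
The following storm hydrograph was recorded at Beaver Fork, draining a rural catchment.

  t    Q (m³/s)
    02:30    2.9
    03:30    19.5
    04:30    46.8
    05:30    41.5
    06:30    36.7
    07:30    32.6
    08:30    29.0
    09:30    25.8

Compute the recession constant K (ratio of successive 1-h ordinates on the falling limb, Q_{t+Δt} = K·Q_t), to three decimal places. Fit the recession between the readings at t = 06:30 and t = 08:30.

Using the recession-limb readings at t = 06:30 and t = 08:30: Q falls from 36.7 to 29.0 m³/s over 2 intervals.
K = (Q₂/Q₁)^(1/2) = (29.0/36.7)^(1/2) = 0.889.

K ≈ 0.889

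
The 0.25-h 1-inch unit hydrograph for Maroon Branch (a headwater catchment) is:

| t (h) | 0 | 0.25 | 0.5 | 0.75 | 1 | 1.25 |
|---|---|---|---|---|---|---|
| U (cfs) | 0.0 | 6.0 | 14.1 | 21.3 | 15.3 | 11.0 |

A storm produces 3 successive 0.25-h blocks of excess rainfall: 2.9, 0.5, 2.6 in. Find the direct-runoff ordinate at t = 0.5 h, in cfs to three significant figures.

Q ≈ 43.9 cfs

By discrete convolution, Q_j = Σ (P_i / 1 in) · U_{j−i}.
At t = 0.5 h (j=2): Q = (2.9/1)·14.1 + (0.5/1)·6.0 + (2.6/1)·0.0 = 43.9 cfs.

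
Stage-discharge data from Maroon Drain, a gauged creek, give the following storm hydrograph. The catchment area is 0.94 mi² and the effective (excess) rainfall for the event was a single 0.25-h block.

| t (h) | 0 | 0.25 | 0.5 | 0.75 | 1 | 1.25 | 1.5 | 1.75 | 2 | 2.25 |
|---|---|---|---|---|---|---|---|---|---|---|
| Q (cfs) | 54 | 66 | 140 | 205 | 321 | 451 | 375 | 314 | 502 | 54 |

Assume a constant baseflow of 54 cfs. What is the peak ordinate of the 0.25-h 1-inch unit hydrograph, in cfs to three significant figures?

Direct runoff: 0.0, 12.0, 86.0, 151.0, 267.0, 397.0, 321.0, 260.0, 448.0, 0.0 cfs; ΣQ_DR = 1942 cfs, peak = 448.0 cfs.
Runoff depth d = ΣQ_DR·Δt / A = 1942 × 900 / (0.94 mi²) = 0.8003 in.
The 1-inch UH is the DRH scaled by (1 in)/d, so U_p = 448.0 × 1/0.8003 = 560 cfs.

U_p ≈ 560 cfs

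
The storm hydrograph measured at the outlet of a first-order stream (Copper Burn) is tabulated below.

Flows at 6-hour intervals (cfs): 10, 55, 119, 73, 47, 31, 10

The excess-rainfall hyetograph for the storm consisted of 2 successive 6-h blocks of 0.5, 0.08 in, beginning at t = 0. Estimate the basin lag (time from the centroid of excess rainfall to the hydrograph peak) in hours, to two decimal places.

Centroid of excess rainfall: t_c = Σ P_i·t̄_i / ΣP_i = 3.8276 h (block centres at 3, 9 h).
Hydrograph peak occurs at t = 12 h, so basin lag t_L = 12 − 3.8276 = 8.17 h.

t_L ≈ 8.17 h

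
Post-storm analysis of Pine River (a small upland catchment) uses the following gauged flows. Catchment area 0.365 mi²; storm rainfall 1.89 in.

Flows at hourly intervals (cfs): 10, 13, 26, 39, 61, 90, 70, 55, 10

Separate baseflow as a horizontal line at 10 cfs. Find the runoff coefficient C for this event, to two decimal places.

C ≈ 0.64

ΣQ_DR = 284.0 cfs; V = ΣQ_DR·Δt = 1.022 × 10^6 ft³.
Runoff depth d = V / A = 1.206 in.
C = d / P = 1.206 / 1.89 = 0.64.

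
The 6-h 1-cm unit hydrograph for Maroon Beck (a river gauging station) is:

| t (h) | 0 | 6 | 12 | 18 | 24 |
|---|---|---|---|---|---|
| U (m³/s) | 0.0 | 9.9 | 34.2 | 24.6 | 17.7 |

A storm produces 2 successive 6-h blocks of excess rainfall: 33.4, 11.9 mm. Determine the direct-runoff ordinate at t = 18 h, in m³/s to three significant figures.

Q ≈ 123 m³/s

By discrete convolution, Q_j = Σ (P_i / 10 mm) · U_{j−i}.
At t = 18 h (j=3): Q = (33.4/10)·24.6 + (11.9/10)·34.2 = 123 m³/s.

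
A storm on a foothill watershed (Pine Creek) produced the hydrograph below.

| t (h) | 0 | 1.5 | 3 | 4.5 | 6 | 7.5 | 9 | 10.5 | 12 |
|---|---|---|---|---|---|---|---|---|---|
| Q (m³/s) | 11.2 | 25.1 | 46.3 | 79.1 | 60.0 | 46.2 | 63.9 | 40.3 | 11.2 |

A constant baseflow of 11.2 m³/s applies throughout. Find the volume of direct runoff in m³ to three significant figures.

Direct-runoff ordinates (Q − Q_b): 0.0, 13.9, 35.1, 67.9, 48.8, 35.0, 52.7, 29.1, 0.0 m³/s.
ΣQ_DR = 282.5 m³/s.
With Δt = 1.5 h = 5400 s, V = ΣQ_DR · Δt = 282.5 × 5400 = 1.53 × 10^6 m³.

V ≈ 1.53 × 10^6 m³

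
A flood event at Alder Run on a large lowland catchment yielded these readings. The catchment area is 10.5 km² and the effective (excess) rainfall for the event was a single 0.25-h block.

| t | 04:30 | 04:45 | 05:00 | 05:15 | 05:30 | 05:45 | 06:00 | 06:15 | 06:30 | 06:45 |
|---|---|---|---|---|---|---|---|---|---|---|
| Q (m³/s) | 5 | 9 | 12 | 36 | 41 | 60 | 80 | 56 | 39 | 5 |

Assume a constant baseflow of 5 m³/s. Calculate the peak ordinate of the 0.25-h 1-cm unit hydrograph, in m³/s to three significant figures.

U_p ≈ 29.9 m³/s

Direct runoff: 0.0, 4.0, 7.0, 31.0, 36.0, 55.0, 75.0, 51.0, 34.0, 0.0 m³/s; ΣQ_DR = 293.0 m³/s, peak = 75.0 m³/s.
Runoff depth d = ΣQ_DR·Δt / A = 293.0 × 900 / (10.5 km²) = 25.11 mm.
The 1-cm UH is the DRH scaled by (10 mm)/d, so U_p = 75.0 × 10/25.11 = 29.9 m³/s.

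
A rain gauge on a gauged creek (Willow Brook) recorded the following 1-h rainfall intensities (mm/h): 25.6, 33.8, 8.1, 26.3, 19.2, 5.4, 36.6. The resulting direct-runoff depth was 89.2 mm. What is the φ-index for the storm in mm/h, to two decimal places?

φ ≈ 10.46 mm/h

Only the 5 blocks with intensity above φ contribute runoff: 25.6, 33.8, 26.3, 19.2, 36.6 mm/h.
Σ(I−φ)·Δt = d  ⇒  (25.6+33.8+26.3+19.2+36.6 − 5φ)·1 = 89.2
φ = (141.5 − 89.2/1) / 5 = 10.46 mm/h.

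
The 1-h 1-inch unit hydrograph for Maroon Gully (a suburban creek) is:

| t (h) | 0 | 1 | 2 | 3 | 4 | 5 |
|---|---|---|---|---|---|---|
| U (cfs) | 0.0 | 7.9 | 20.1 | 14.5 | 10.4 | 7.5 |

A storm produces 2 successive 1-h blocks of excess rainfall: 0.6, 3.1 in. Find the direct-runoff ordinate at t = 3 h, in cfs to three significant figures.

Q ≈ 71.0 cfs

By discrete convolution, Q_j = Σ (P_i / 1 in) · U_{j−i}.
At t = 3 h (j=3): Q = (0.6/1)·14.5 + (3.1/1)·20.1 = 71.0 cfs.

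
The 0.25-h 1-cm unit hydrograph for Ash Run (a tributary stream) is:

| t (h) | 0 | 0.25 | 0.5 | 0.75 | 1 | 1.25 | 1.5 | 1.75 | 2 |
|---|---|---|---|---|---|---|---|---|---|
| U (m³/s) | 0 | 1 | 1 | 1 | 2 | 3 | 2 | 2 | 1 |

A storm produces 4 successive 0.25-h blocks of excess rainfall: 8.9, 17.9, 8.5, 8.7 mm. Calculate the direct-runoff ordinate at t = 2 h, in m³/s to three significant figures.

By discrete convolution, Q_j = Σ (P_i / 10 mm) · U_{j−i}.
At t = 2 h (j=8): Q = (8.9/10)·1 + (17.9/10)·2 + (8.5/10)·2 + (8.7/10)·3 = 8.78 m³/s.

Q ≈ 8.78 m³/s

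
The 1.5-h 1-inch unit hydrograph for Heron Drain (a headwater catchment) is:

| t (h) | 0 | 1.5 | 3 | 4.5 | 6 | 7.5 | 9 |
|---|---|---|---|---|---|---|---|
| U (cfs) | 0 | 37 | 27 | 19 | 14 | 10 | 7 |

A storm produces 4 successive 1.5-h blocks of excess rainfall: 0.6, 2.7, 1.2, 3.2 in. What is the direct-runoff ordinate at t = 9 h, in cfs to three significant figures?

Q ≈ 109 cfs

By discrete convolution, Q_j = Σ (P_i / 1 in) · U_{j−i}.
At t = 9 h (j=6): Q = (0.6/1)·7 + (2.7/1)·10 + (1.2/1)·14 + (3.2/1)·19 = 109 cfs.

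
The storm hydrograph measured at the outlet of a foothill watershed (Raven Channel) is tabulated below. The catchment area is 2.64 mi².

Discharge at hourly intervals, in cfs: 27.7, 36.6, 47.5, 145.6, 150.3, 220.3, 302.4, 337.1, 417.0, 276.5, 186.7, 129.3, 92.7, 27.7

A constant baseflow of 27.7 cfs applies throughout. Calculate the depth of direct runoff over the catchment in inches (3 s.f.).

d ≈ 1.18 in

Direct runoff: 0.0, 8.9, 19.8, 117.9, 122.6, 192.6, 274.7, 309.4, 389.3, 248.8, 159.0, 101.6, 65.0, 0.0 cfs; ΣQ_DR = 2010 cfs.
V = ΣQ_DR · Δt = 2010 × 3600 s = 7.235 × 10^6 ft³.
Over A = 2.64 mi², depth = V / A = 1.18 in.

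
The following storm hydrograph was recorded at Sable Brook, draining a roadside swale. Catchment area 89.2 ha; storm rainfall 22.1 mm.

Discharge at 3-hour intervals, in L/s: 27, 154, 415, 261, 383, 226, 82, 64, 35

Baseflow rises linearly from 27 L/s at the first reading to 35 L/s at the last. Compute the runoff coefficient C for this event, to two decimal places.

C ≈ 0.75

ΣQ_DR = 1368 L/s; V = ΣQ_DR·Δt = 1.477 × 10^7 L.
Runoff depth d = V / A = 16.56 mm.
C = d / P = 16.56 / 22.1 = 0.75.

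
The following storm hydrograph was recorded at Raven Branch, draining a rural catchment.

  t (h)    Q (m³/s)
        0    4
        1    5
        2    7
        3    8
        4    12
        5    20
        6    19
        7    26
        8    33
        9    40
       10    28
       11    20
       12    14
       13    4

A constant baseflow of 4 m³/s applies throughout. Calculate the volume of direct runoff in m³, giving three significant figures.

Direct-runoff ordinates (Q − Q_b): 0.0, 1.0, 3.0, 4.0, 8.0, 16.0, 15.0, 22.0, 29.0, 36.0, 24.0, 16.0, 10.0, 0.0 m³/s.
ΣQ_DR = 184.0 m³/s.
With Δt = 1 h = 3600 s, V = ΣQ_DR · Δt = 184.0 × 3600 = 6.62 × 10^5 m³.

V ≈ 6.62 × 10^5 m³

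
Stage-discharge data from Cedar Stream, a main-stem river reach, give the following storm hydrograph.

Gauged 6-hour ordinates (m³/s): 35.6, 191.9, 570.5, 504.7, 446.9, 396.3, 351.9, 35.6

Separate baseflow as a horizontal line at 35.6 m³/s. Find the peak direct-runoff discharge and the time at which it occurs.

Q_p = 534.9 m³/s at t = 12 h

Subtracting baseflow gives direct-runoff ordinates: 0.0, 156.3, 534.9, 469.1, 411.3, 360.7, 316.3, 0.0 m³/s.
The maximum is 534.9 m³/s, occurring at the reading for t = 12 h.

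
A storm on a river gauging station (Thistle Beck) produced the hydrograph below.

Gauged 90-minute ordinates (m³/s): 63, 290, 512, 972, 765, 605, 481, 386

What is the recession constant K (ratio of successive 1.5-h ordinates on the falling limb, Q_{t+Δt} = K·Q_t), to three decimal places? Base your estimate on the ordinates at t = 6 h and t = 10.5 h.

Using the recession-limb readings at t = 6 h and t = 10.5 h: Q falls from 765 to 386 m³/s over 3 intervals.
K = (Q₂/Q₁)^(1/3) = (386/765)^(1/3) = 0.796.

K ≈ 0.796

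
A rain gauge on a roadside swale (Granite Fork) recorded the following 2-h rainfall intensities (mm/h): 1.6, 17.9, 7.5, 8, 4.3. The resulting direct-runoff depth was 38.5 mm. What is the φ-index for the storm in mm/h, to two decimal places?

Only the 3 blocks with intensity above φ contribute runoff: 17.9, 7.5, 8 mm/h.
Σ(I−φ)·Δt = d  ⇒  (17.9+7.5+8 − 3φ)·2 = 38.5
φ = (33.40 − 38.5/2) / 3 = 4.72 mm/h.

φ ≈ 4.72 mm/h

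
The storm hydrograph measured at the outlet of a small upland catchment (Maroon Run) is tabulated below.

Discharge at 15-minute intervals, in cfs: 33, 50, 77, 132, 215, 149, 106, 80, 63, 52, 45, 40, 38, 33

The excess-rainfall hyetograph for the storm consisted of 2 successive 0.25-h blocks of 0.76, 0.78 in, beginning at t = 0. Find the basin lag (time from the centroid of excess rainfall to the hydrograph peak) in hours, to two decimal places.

t_L ≈ 0.75 h

Centroid of excess rainfall: t_c = Σ P_i·t̄_i / ΣP_i = 0.2516 h (block centres at 0.125, 0.375 h).
Hydrograph peak occurs at t = 1 h, so basin lag t_L = 1 − 0.2516 = 0.75 h.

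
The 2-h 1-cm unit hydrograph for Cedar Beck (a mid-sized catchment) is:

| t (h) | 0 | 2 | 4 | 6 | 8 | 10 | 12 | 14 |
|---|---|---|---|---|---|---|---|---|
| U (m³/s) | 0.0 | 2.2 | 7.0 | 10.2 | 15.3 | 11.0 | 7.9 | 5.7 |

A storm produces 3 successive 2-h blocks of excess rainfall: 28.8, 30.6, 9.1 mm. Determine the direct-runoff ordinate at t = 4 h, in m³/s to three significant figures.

Q ≈ 26.9 m³/s

By discrete convolution, Q_j = Σ (P_i / 10 mm) · U_{j−i}.
At t = 4 h (j=2): Q = (28.8/10)·7.0 + (30.6/10)·2.2 + (9.1/10)·0.0 = 26.9 m³/s.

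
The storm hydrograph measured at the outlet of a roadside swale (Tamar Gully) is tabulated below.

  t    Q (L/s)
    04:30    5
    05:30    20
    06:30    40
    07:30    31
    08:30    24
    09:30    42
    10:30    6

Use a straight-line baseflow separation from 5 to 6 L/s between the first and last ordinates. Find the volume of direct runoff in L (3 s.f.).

Direct-runoff ordinates (Q − Q_b): 0.00, 14.83, 34.67, 25.50, 18.33, 36.17, 0.00 L/s.
ΣQ_DR = 129.5 L/s.
With Δt = 1 h = 3600 s, V = ΣQ_DR · Δt = 129.5 × 3600 = 4.66 × 10^5 L.

V ≈ 4.66 × 10^5 L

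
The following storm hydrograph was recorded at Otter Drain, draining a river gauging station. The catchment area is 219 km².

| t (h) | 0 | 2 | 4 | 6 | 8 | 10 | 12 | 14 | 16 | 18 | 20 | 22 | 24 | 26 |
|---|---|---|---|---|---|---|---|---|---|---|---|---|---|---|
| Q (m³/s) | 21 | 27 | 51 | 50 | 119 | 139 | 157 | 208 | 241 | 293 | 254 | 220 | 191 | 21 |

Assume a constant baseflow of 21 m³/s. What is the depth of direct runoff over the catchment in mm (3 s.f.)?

d ≈ 55.8 mm

Direct runoff: 0.0, 6.0, 30.0, 29.0, 98.0, 118.0, 136.0, 187.0, 220.0, 272.0, 233.0, 199.0, 170.0, 0.0 m³/s; ΣQ_DR = 1698 m³/s.
V = ΣQ_DR · Δt = 1698 × 7200 s = 1.223 × 10^7 m³.
Over A = 219 km², depth = V / A = 55.8 mm.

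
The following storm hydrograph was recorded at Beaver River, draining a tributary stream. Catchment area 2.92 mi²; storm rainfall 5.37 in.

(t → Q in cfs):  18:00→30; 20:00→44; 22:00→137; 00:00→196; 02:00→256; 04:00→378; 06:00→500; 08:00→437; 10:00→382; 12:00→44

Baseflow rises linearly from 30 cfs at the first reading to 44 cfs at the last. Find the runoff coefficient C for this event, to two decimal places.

ΣQ_DR = 2034 cfs; V = ΣQ_DR·Δt = 1.464 × 10^7 ft³.
Runoff depth d = V / A = 2.159 in.
C = d / P = 2.159 / 5.37 = 0.40.

C ≈ 0.40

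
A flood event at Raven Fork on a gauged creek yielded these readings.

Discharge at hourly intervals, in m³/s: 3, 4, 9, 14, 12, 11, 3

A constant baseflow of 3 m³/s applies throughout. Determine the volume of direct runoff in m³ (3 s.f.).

V ≈ 1.26 × 10^5 m³

Direct-runoff ordinates (Q − Q_b): 0.0, 1.0, 6.0, 11.0, 9.0, 8.0, 0.0 m³/s.
ΣQ_DR = 35.00 m³/s.
With Δt = 1 h = 3600 s, V = ΣQ_DR · Δt = 35.00 × 3600 = 1.26 × 10^5 m³.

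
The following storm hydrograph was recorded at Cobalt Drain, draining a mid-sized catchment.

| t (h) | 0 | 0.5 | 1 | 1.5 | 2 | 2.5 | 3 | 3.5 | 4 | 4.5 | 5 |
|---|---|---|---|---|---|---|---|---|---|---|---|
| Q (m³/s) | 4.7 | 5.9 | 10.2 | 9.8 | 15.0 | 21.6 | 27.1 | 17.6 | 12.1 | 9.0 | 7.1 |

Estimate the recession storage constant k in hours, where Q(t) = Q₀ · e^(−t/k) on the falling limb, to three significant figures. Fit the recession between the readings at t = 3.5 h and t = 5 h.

k ≈ 1.65 h

On the falling limb, Q drops from 17.6 to 7.1 m³/s between t = 3.5 h and t = 5 h (Δt = 1.5 h).
k = −Δt / ln(Q₂/Q₁) = −1.5 / ln(7.1/17.6) = 1.65 h.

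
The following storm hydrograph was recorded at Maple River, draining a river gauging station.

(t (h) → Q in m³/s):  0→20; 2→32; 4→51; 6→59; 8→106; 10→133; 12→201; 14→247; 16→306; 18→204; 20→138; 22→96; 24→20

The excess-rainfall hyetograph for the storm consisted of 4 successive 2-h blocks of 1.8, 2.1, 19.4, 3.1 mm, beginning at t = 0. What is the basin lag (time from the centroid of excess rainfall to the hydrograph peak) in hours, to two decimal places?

t_L ≈ 11.20 h

Centroid of excess rainfall: t_c = Σ P_i·t̄_i / ΣP_i = 4.8030 h (block centres at 1, 3, 5, 7 h).
Hydrograph peak occurs at t = 16 h, so basin lag t_L = 16 − 4.8030 = 11.20 h.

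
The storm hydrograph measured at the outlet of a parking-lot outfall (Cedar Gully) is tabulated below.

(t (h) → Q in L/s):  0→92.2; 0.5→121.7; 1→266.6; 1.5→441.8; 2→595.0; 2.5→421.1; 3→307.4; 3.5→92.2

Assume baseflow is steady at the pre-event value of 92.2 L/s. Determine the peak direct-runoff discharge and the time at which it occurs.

Subtracting baseflow gives direct-runoff ordinates: 0.0, 29.5, 174.4, 349.6, 502.8, 328.9, 215.2, 0.0 L/s.
The maximum is 502.8 L/s, occurring at the reading for t = 2 h.

Q_p = 502.8 L/s at t = 2 h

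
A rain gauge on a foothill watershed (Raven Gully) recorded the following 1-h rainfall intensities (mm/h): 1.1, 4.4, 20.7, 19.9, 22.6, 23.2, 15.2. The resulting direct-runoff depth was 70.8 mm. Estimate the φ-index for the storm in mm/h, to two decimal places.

Only the 5 blocks with intensity above φ contribute runoff: 20.7, 19.9, 22.6, 23.2, 15.2 mm/h.
Σ(I−φ)·Δt = d  ⇒  (20.7+19.9+22.6+23.2+15.2 − 5φ)·1 = 70.8
φ = (101.6 − 70.8/1) / 5 = 6.16 mm/h.

φ ≈ 6.16 mm/h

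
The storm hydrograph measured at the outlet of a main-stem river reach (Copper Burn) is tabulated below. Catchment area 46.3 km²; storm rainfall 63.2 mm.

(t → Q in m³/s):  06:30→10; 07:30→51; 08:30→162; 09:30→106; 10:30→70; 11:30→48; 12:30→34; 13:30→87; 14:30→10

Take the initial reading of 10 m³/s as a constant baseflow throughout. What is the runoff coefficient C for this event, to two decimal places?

ΣQ_DR = 488.0 m³/s; V = ΣQ_DR·Δt = 1.757 × 10^6 m³.
Runoff depth d = V / A = 37.94 mm.
C = d / P = 37.94 / 63.2 = 0.60.

C ≈ 0.60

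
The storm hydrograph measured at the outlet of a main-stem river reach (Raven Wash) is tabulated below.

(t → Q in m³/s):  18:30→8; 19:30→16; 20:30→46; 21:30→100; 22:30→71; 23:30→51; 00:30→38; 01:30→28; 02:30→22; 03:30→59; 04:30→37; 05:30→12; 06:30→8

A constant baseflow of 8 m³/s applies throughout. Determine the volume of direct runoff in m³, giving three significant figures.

Direct-runoff ordinates (Q − Q_b): 0.0, 8.0, 38.0, 92.0, 63.0, 43.0, 30.0, 20.0, 14.0, 51.0, 29.0, 4.0, 0.0 m³/s.
ΣQ_DR = 392.0 m³/s.
With Δt = 1 h = 3600 s, V = ΣQ_DR · Δt = 392.0 × 3600 = 1.41 × 10^6 m³.

V ≈ 1.41 × 10^6 m³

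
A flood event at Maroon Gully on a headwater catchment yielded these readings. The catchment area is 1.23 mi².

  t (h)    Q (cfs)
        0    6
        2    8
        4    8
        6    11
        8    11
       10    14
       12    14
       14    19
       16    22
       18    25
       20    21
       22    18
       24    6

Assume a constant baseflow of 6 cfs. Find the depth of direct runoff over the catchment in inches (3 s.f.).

d ≈ 0.265 in

Direct runoff: 0.0, 2.0, 2.0, 5.0, 5.0, 8.0, 8.0, 13.0, 16.0, 19.0, 15.0, 12.0, 0.0 cfs; ΣQ_DR = 105.0 cfs.
V = ΣQ_DR · Δt = 105.0 × 7200 s = 7.560 × 10^5 ft³.
Over A = 1.23 mi², depth = V / A = 0.265 in.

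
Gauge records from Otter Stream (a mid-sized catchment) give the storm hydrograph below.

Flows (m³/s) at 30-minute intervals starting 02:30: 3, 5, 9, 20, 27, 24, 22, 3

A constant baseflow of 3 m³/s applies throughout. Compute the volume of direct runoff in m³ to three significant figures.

Direct-runoff ordinates (Q − Q_b): 0.0, 2.0, 6.0, 17.0, 24.0, 21.0, 19.0, 0.0 m³/s.
ΣQ_DR = 89.00 m³/s.
With Δt = 0.5 h = 1800 s, V = ΣQ_DR · Δt = 89.00 × 1800 = 1.60 × 10^5 m³.

V ≈ 1.60 × 10^5 m³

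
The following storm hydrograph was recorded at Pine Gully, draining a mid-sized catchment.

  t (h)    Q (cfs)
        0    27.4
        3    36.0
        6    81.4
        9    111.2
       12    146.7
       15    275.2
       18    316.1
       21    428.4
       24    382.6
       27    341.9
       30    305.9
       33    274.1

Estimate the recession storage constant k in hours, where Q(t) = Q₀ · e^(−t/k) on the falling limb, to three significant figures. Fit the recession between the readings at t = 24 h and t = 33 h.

On the falling limb, Q drops from 382.6 to 274.1 cfs between t = 24 h and t = 33 h (Δt = 9 h).
k = −Δt / ln(Q₂/Q₁) = −9 / ln(274.1/382.6) = 27.0 h.

k ≈ 27.0 h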